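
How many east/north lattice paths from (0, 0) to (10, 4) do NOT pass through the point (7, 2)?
Number of paths = 641

Total paths from (0, 0) to (10, 4): C(14, 10) = 1001. Paths through (7, 2): (paths (0, 0) → (7, 2)) × (paths (7, 2) → (10, 4)) = C(9, 7) · C(5, 3) = 36 · 10 = 360. Avoidance count = 1001 − 360 = 641.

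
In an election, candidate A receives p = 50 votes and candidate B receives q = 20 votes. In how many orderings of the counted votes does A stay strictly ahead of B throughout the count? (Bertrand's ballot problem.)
Strict-lead orderings = 69379115855424804

Total orderings of the 70 votes with 50 for A: C(70, 50) = 161884603662657876. By the Bertrand ballot formula (Cycle Lemma / reflection principle), the number of orderings in which A is strictly ahead of B throughout is (p − q)/(p + q) · C(p + q, p) = (50 − 20)/(50 + 20) · 161884603662657876 = 69379115855424804.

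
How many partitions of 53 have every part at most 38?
p(53, parts ≤ 38) = 329423

Use the recurrence p(n, m) = p(n, m−1) + p(n−m, m): either the largest part is < m (count p(n, m−1)) or the largest part is exactly m (remove one copy of m, count p(n−m, m)). With p(0, ·) = 1 this gives p(53, parts ≤ 38) = 329423. (By conjugating Young diagrams, this also counts partitions of 53 into at most 38 parts.)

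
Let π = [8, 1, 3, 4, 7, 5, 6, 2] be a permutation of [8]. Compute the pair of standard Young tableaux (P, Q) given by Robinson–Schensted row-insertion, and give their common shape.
P = [1, 2, 4, 5, 6] / [3] / [7] / [8];  Q = [1, 3, 4, 5, 7] / [2] / [6] / [8];  common shape = (5, 1, 1, 1)

Row-insert the values π_1, π_2, … into P one at a time, bumping the leftmost entry strictly greater than the inserted value down to the next row. The recording tableau Q records, in position (i, j), the step at which that cell was added to P.
  Insert 8 (step 1): P = [8];  Q = [1]
  Insert 1 (step 2): P = [1] / [8];  Q = [1] / [2]
  Insert 3 (step 3): P = [1, 3] / [8];  Q = [1, 3] / [2]
  Insert 4 (step 4): P = [1, 3, 4] / [8];  Q = [1, 3, 4] / [2]
  Insert 7 (step 5): P = [1, 3, 4, 7] / [8];  Q = [1, 3, 4, 5] / [2]
  Insert 5 (step 6): P = [1, 3, 4, 5] / [7] / [8];  Q = [1, 3, 4, 5] / [2] / [6]
  Insert 6 (step 7): P = [1, 3, 4, 5, 6] / [7] / [8];  Q = [1, 3, 4, 5, 7] / [2] / [6]
  Insert 2 (step 8): P = [1, 2, 4, 5, 6] / [3] / [7] / [8];  Q = [1, 3, 4, 5, 7] / [2] / [6] / [8]
Final shape: (5, 1, 1, 1).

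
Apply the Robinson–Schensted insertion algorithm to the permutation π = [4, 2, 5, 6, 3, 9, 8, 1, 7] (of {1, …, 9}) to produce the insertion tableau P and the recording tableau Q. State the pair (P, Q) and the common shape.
P = [1, 3, 6, 7] / [2, 5, 8] / [4, 9];  Q = [1, 3, 4, 6] / [2, 5, 7] / [8, 9];  common shape = (4, 3, 2)

Row-insert the values π_1, π_2, … into P one at a time, bumping the leftmost entry strictly greater than the inserted value down to the next row. The recording tableau Q records, in position (i, j), the step at which that cell was added to P.
  Insert 4 (step 1): P = [4];  Q = [1]
  Insert 2 (step 2): P = [2] / [4];  Q = [1] / [2]
  Insert 5 (step 3): P = [2, 5] / [4];  Q = [1, 3] / [2]
  Insert 6 (step 4): P = [2, 5, 6] / [4];  Q = [1, 3, 4] / [2]
  Insert 3 (step 5): P = [2, 3, 6] / [4, 5];  Q = [1, 3, 4] / [2, 5]
  Insert 9 (step 6): P = [2, 3, 6, 9] / [4, 5];  Q = [1, 3, 4, 6] / [2, 5]
  Insert 8 (step 7): P = [2, 3, 6, 8] / [4, 5, 9];  Q = [1, 3, 4, 6] / [2, 5, 7]
  Insert 1 (step 8): P = [1, 3, 6, 8] / [2, 5, 9] / [4];  Q = [1, 3, 4, 6] / [2, 5, 7] / [8]
  Insert 7 (step 9): P = [1, 3, 6, 7] / [2, 5, 8] / [4, 9];  Q = [1, 3, 4, 6] / [2, 5, 7] / [8, 9]
Final shape: (4, 3, 2).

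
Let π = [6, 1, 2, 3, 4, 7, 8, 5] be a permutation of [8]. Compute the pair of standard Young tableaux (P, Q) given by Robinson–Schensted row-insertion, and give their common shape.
P = [1, 2, 3, 4, 5, 8] / [6, 7];  Q = [1, 3, 4, 5, 6, 7] / [2, 8];  common shape = (6, 2)

Row-insert the values π_1, π_2, … into P one at a time, bumping the leftmost entry strictly greater than the inserted value down to the next row. The recording tableau Q records, in position (i, j), the step at which that cell was added to P.
  Insert 6 (step 1): P = [6];  Q = [1]
  Insert 1 (step 2): P = [1] / [6];  Q = [1] / [2]
  Insert 2 (step 3): P = [1, 2] / [6];  Q = [1, 3] / [2]
  Insert 3 (step 4): P = [1, 2, 3] / [6];  Q = [1, 3, 4] / [2]
  Insert 4 (step 5): P = [1, 2, 3, 4] / [6];  Q = [1, 3, 4, 5] / [2]
  Insert 7 (step 6): P = [1, 2, 3, 4, 7] / [6];  Q = [1, 3, 4, 5, 6] / [2]
  Insert 8 (step 7): P = [1, 2, 3, 4, 7, 8] / [6];  Q = [1, 3, 4, 5, 6, 7] / [2]
  Insert 5 (step 8): P = [1, 2, 3, 4, 5, 8] / [6, 7];  Q = [1, 3, 4, 5, 6, 7] / [2, 8]
Final shape: (6, 2).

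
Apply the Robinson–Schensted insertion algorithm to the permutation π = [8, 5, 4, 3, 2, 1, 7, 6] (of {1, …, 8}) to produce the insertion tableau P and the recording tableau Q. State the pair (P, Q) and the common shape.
P = [1, 6] / [2, 7] / [3] / [4] / [5] / [8];  Q = [1, 7] / [2, 8] / [3] / [4] / [5] / [6];  common shape = (2, 2, 1, 1, 1, 1)

Row-insert the values π_1, π_2, … into P one at a time, bumping the leftmost entry strictly greater than the inserted value down to the next row. The recording tableau Q records, in position (i, j), the step at which that cell was added to P.
  Insert 8 (step 1): P = [8];  Q = [1]
  Insert 5 (step 2): P = [5] / [8];  Q = [1] / [2]
  Insert 4 (step 3): P = [4] / [5] / [8];  Q = [1] / [2] / [3]
  Insert 3 (step 4): P = [3] / [4] / [5] / [8];  Q = [1] / [2] / [3] / [4]
  Insert 2 (step 5): P = [2] / [3] / [4] / [5] / [8];  Q = [1] / [2] / [3] / [4] / [5]
  Insert 1 (step 6): P = [1] / [2] / [3] / [4] / [5] / [8];  Q = [1] / [2] / [3] / [4] / [5] / [6]
  Insert 7 (step 7): P = [1, 7] / [2] / [3] / [4] / [5] / [8];  Q = [1, 7] / [2] / [3] / [4] / [5] / [6]
  Insert 6 (step 8): P = [1, 6] / [2, 7] / [3] / [4] / [5] / [8];  Q = [1, 7] / [2, 8] / [3] / [4] / [5] / [6]
Final shape: (2, 2, 1, 1, 1, 1).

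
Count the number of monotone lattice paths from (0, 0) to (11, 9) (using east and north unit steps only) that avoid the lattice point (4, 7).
Number of paths = 156080

Total paths from (0, 0) to (11, 9): C(20, 11) = 167960. Paths through (4, 7): (paths (0, 0) → (4, 7)) × (paths (4, 7) → (11, 9)) = C(11, 4) · C(9, 7) = 330 · 36 = 11880. Avoidance count = 167960 − 11880 = 156080.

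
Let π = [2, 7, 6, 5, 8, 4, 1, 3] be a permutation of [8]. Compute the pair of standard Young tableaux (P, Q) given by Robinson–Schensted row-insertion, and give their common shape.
P = [1, 3, 8] / [2, 4] / [5] / [6] / [7];  Q = [1, 2, 5] / [3, 8] / [4] / [6] / [7];  common shape = (3, 2, 1, 1, 1)

Row-insert the values π_1, π_2, … into P one at a time, bumping the leftmost entry strictly greater than the inserted value down to the next row. The recording tableau Q records, in position (i, j), the step at which that cell was added to P.
  Insert 2 (step 1): P = [2];  Q = [1]
  Insert 7 (step 2): P = [2, 7];  Q = [1, 2]
  Insert 6 (step 3): P = [2, 6] / [7];  Q = [1, 2] / [3]
  Insert 5 (step 4): P = [2, 5] / [6] / [7];  Q = [1, 2] / [3] / [4]
  Insert 8 (step 5): P = [2, 5, 8] / [6] / [7];  Q = [1, 2, 5] / [3] / [4]
  Insert 4 (step 6): P = [2, 4, 8] / [5] / [6] / [7];  Q = [1, 2, 5] / [3] / [4] / [6]
  Insert 1 (step 7): P = [1, 4, 8] / [2] / [5] / [6] / [7];  Q = [1, 2, 5] / [3] / [4] / [6] / [7]
  Insert 3 (step 8): P = [1, 3, 8] / [2, 4] / [5] / [6] / [7];  Q = [1, 2, 5] / [3, 8] / [4] / [6] / [7]
Final shape: (3, 2, 1, 1, 1).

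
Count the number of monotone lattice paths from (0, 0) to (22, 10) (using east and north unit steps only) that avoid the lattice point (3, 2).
Number of paths = 42311490

Total paths from (0, 0) to (22, 10): C(32, 22) = 64512240. Paths through (3, 2): (paths (0, 0) → (3, 2)) × (paths (3, 2) → (22, 10)) = C(5, 3) · C(27, 19) = 10 · 2220075 = 22200750. Avoidance count = 64512240 − 22200750 = 42311490.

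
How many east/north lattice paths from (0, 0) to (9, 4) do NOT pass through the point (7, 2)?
Number of paths = 499

Total paths from (0, 0) to (9, 4): C(13, 9) = 715. Paths through (7, 2): (paths (0, 0) → (7, 2)) × (paths (7, 2) → (9, 4)) = C(9, 7) · C(4, 2) = 36 · 6 = 216. Avoidance count = 715 − 216 = 499.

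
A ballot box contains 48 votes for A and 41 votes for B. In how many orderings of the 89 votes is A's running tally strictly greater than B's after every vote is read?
Strict-lead orderings = 3126537204395671682632170

Total orderings of the 89 votes with 48 for A: C(89, 48) = 39751687313030682822037590. By the Bertrand ballot formula (Cycle Lemma / reflection principle), the number of orderings in which A is strictly ahead of B throughout is (p − q)/(p + q) · C(p + q, p) = (48 − 41)/(48 + 41) · 39751687313030682822037590 = 3126537204395671682632170.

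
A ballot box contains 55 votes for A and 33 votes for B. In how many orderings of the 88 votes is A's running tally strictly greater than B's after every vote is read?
Strict-lead orderings = 420607376074008214179564

Total orderings of the 88 votes with 55 for A: C(88, 55) = 1682429504296032856718256. By the Bertrand ballot formula (Cycle Lemma / reflection principle), the number of orderings in which A is strictly ahead of B throughout is (p − q)/(p + q) · C(p + q, p) = (55 − 33)/(55 + 33) · 1682429504296032856718256 = 420607376074008214179564.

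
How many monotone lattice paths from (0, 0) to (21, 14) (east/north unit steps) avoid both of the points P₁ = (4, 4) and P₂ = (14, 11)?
Number of paths = 1357894650

Inclusion–exclusion. Total paths: C(35, 21) = 2319959400. Through P₁: C(8, 4)·C(27, 17) = 590539950. Through P₂: C(25, 14)·C(10, 7) = 534888000. Since P₁ is strictly southwest of P₂, a monotone path through both must visit P₁ then P₂; paths through both = C(8, 4)·C(17, 10)·C(10, 7) = 163363200. Avoid both = 2319959400 − 590539950 − 534888000 + 163363200 = 1357894650.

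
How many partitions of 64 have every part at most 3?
p(64, parts ≤ 3) = 374

Use the recurrence p(n, m) = p(n, m−1) + p(n−m, m): either the largest part is < m (count p(n, m−1)) or the largest part is exactly m (remove one copy of m, count p(n−m, m)). With p(0, ·) = 1 this gives p(64, parts ≤ 3) = 374. (By conjugating Young diagrams, this also counts partitions of 64 into at most 3 parts.)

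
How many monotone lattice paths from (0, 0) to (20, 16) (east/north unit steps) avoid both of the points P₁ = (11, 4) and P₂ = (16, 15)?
Number of paths = 5433768285

Inclusion–exclusion. Total paths: C(36, 20) = 7307872110. Through P₁: C(15, 11)·C(21, 9) = 401214450. Through P₂: C(31, 16)·C(5, 4) = 1502700975. Since P₁ is strictly southwest of P₂, a monotone path through both must visit P₁ then P₂; paths through both = C(15, 11)·C(16, 5)·C(5, 4) = 29811600. Avoid both = 7307872110 − 401214450 − 1502700975 + 29811600 = 5433768285.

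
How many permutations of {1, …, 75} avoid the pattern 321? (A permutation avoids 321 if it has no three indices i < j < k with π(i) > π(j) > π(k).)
C_75 = 1221395654430378811828760722007962130791020

These 321-avoiding permutations are counted by the Catalan number C_n = (1/(n + 1)) · C(2n, n). For n = 75: C_75 = (1/76) · C(150, 75) = 92826069736708789698985814872605121940117520/76 = 1221395654430378811828760722007962130791020.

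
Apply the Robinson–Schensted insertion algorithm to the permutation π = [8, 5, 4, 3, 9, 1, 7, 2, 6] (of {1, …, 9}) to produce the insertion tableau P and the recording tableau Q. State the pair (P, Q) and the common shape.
P = [1, 2, 6] / [3, 7] / [4, 9] / [5] / [8];  Q = [1, 5, 9] / [2, 7] / [3, 8] / [4] / [6];  common shape = (3, 2, 2, 1, 1)

Row-insert the values π_1, π_2, … into P one at a time, bumping the leftmost entry strictly greater than the inserted value down to the next row. The recording tableau Q records, in position (i, j), the step at which that cell was added to P.
  Insert 8 (step 1): P = [8];  Q = [1]
  Insert 5 (step 2): P = [5] / [8];  Q = [1] / [2]
  Insert 4 (step 3): P = [4] / [5] / [8];  Q = [1] / [2] / [3]
  Insert 3 (step 4): P = [3] / [4] / [5] / [8];  Q = [1] / [2] / [3] / [4]
  Insert 9 (step 5): P = [3, 9] / [4] / [5] / [8];  Q = [1, 5] / [2] / [3] / [4]
  Insert 1 (step 6): P = [1, 9] / [3] / [4] / [5] / [8];  Q = [1, 5] / [2] / [3] / [4] / [6]
  Insert 7 (step 7): P = [1, 7] / [3, 9] / [4] / [5] / [8];  Q = [1, 5] / [2, 7] / [3] / [4] / [6]
  Insert 2 (step 8): P = [1, 2] / [3, 7] / [4, 9] / [5] / [8];  Q = [1, 5] / [2, 7] / [3, 8] / [4] / [6]
  Insert 6 (step 9): P = [1, 2, 6] / [3, 7] / [4, 9] / [5] / [8];  Q = [1, 5, 9] / [2, 7] / [3, 8] / [4] / [6]
Final shape: (3, 2, 2, 1, 1).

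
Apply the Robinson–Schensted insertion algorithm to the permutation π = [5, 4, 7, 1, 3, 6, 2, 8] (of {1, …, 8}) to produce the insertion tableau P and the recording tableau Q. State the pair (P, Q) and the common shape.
P = [1, 2, 6, 8] / [3, 7] / [4] / [5];  Q = [1, 3, 6, 8] / [2, 5] / [4] / [7];  common shape = (4, 2, 1, 1)

Row-insert the values π_1, π_2, … into P one at a time, bumping the leftmost entry strictly greater than the inserted value down to the next row. The recording tableau Q records, in position (i, j), the step at which that cell was added to P.
  Insert 5 (step 1): P = [5];  Q = [1]
  Insert 4 (step 2): P = [4] / [5];  Q = [1] / [2]
  Insert 7 (step 3): P = [4, 7] / [5];  Q = [1, 3] / [2]
  Insert 1 (step 4): P = [1, 7] / [4] / [5];  Q = [1, 3] / [2] / [4]
  Insert 3 (step 5): P = [1, 3] / [4, 7] / [5];  Q = [1, 3] / [2, 5] / [4]
  Insert 6 (step 6): P = [1, 3, 6] / [4, 7] / [5];  Q = [1, 3, 6] / [2, 5] / [4]
  Insert 2 (step 7): P = [1, 2, 6] / [3, 7] / [4] / [5];  Q = [1, 3, 6] / [2, 5] / [4] / [7]
  Insert 8 (step 8): P = [1, 2, 6, 8] / [3, 7] / [4] / [5];  Q = [1, 3, 6, 8] / [2, 5] / [4] / [7]
Final shape: (4, 2, 1, 1).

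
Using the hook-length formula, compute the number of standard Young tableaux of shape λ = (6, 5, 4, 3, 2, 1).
# SYT of shape (6, 5, 4, 3, 2, 1) = 1100742656

Hook-length formula: f^λ = n! / Π hook(c), product over all cells c of the Young diagram. For λ = (6, 5, 4, 3, 2, 1), n = 21 boxes. Hook lengths by row (left-to-right, top-to-bottom): [11, 9, 7, 5, 3, 1]; [9, 7, 5, 3, 1]; [7, 5, 3, 1]; [5, 3, 1]; [3, 1]; [1]. Product of hooks = 46414974375. So f^λ = 21! / 46414974375 = 51090942171709440000 / 46414974375 = 1100742656.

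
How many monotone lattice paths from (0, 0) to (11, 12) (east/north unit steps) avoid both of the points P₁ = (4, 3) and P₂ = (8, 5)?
Number of paths = 860238

Inclusion–exclusion. Total paths: C(23, 11) = 1352078. Through P₁: C(7, 4)·C(16, 7) = 400400. Through P₂: C(13, 8)·C(10, 3) = 154440. Since P₁ is strictly southwest of P₂, a monotone path through both must visit P₁ then P₂; paths through both = C(7, 4)·C(6, 4)·C(10, 3) = 63000. Avoid both = 1352078 − 400400 − 154440 + 63000 = 860238.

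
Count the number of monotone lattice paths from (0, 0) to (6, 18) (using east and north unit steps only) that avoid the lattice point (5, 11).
Number of paths = 99652

Total paths from (0, 0) to (6, 18): C(24, 6) = 134596. Paths through (5, 11): (paths (0, 0) → (5, 11)) × (paths (5, 11) → (6, 18)) = C(16, 5) · C(8, 1) = 4368 · 8 = 34944. Avoidance count = 134596 − 34944 = 99652.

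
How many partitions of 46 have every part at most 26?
p(46, parts ≤ 26) = 103471

Use the recurrence p(n, m) = p(n, m−1) + p(n−m, m): either the largest part is < m (count p(n, m−1)) or the largest part is exactly m (remove one copy of m, count p(n−m, m)). With p(0, ·) = 1 this gives p(46, parts ≤ 26) = 103471. (By conjugating Young diagrams, this also counts partitions of 46 into at most 26 parts.)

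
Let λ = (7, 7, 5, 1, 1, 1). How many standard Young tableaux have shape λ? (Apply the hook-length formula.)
# SYT of shape (7, 7, 5, 1, 1, 1) = 436486050

Hook-length formula: f^λ = n! / Π hook(c), product over all cells c of the Young diagram. For λ = (7, 7, 5, 1, 1, 1), n = 22 boxes. Hook lengths by row (left-to-right, top-to-bottom): [12, 8, 7, 6, 5, 3, 2]; [11, 7, 6, 5, 4, 2, 1]; [8, 4, 3, 2, 1]; [3]; [2]; [1]. Product of hooks = 2575112601600. So f^λ = 22! / 2575112601600 = 1124000727777607680000 / 2575112601600 = 436486050.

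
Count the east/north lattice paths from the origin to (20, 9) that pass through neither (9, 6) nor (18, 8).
Number of paths = 4332185

Inclusion–exclusion. Total paths: C(29, 20) = 10015005. Through P₁: C(15, 9)·C(14, 11) = 1821820. Through P₂: C(26, 18)·C(3, 2) = 4686825. Since P₁ is strictly southwest of P₂, a monotone path through both must visit P₁ then P₂; paths through both = C(15, 9)·C(11, 9)·C(3, 2) = 825825. Avoid both = 10015005 − 1821820 − 4686825 + 825825 = 4332185.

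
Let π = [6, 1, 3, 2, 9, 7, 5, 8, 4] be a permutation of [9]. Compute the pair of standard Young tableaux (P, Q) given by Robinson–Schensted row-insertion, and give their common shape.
P = [1, 2, 4, 8] / [3, 5] / [6, 7] / [9];  Q = [1, 3, 5, 8] / [2, 6] / [4, 7] / [9];  common shape = (4, 2, 2, 1)

Row-insert the values π_1, π_2, … into P one at a time, bumping the leftmost entry strictly greater than the inserted value down to the next row. The recording tableau Q records, in position (i, j), the step at which that cell was added to P.
  Insert 6 (step 1): P = [6];  Q = [1]
  Insert 1 (step 2): P = [1] / [6];  Q = [1] / [2]
  Insert 3 (step 3): P = [1, 3] / [6];  Q = [1, 3] / [2]
  Insert 2 (step 4): P = [1, 2] / [3] / [6];  Q = [1, 3] / [2] / [4]
  Insert 9 (step 5): P = [1, 2, 9] / [3] / [6];  Q = [1, 3, 5] / [2] / [4]
  Insert 7 (step 6): P = [1, 2, 7] / [3, 9] / [6];  Q = [1, 3, 5] / [2, 6] / [4]
  Insert 5 (step 7): P = [1, 2, 5] / [3, 7] / [6, 9];  Q = [1, 3, 5] / [2, 6] / [4, 7]
  Insert 8 (step 8): P = [1, 2, 5, 8] / [3, 7] / [6, 9];  Q = [1, 3, 5, 8] / [2, 6] / [4, 7]
  Insert 4 (step 9): P = [1, 2, 4, 8] / [3, 5] / [6, 7] / [9];  Q = [1, 3, 5, 8] / [2, 6] / [4, 7] / [9]
Final shape: (4, 2, 2, 1).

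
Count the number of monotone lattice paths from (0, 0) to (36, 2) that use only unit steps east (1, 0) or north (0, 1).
Number of paths = 703

A monotone lattice path from (0, 0) to (36, 2) consists of 36 east steps and 2 north steps in some order, so it is determined by which 36 of the 38 steps are east. The count is C(38, 36) = 703.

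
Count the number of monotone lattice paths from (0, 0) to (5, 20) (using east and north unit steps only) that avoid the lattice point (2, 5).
Number of paths = 35994

Total paths from (0, 0) to (5, 20): C(25, 5) = 53130. Paths through (2, 5): (paths (0, 0) → (2, 5)) × (paths (2, 5) → (5, 20)) = C(7, 2) · C(18, 3) = 21 · 816 = 17136. Avoidance count = 53130 − 17136 = 35994.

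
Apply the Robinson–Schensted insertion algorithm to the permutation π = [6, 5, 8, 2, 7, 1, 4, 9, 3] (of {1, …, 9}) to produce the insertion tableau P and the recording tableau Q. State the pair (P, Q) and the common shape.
P = [1, 3, 9] / [2, 4] / [5, 7] / [6, 8];  Q = [1, 3, 8] / [2, 5] / [4, 7] / [6, 9];  common shape = (3, 2, 2, 2)

Row-insert the values π_1, π_2, … into P one at a time, bumping the leftmost entry strictly greater than the inserted value down to the next row. The recording tableau Q records, in position (i, j), the step at which that cell was added to P.
  Insert 6 (step 1): P = [6];  Q = [1]
  Insert 5 (step 2): P = [5] / [6];  Q = [1] / [2]
  Insert 8 (step 3): P = [5, 8] / [6];  Q = [1, 3] / [2]
  Insert 2 (step 4): P = [2, 8] / [5] / [6];  Q = [1, 3] / [2] / [4]
  Insert 7 (step 5): P = [2, 7] / [5, 8] / [6];  Q = [1, 3] / [2, 5] / [4]
  Insert 1 (step 6): P = [1, 7] / [2, 8] / [5] / [6];  Q = [1, 3] / [2, 5] / [4] / [6]
  Insert 4 (step 7): P = [1, 4] / [2, 7] / [5, 8] / [6];  Q = [1, 3] / [2, 5] / [4, 7] / [6]
  Insert 9 (step 8): P = [1, 4, 9] / [2, 7] / [5, 8] / [6];  Q = [1, 3, 8] / [2, 5] / [4, 7] / [6]
  Insert 3 (step 9): P = [1, 3, 9] / [2, 4] / [5, 7] / [6, 8];  Q = [1, 3, 8] / [2, 5] / [4, 7] / [6, 9]
Final shape: (3, 2, 2, 2).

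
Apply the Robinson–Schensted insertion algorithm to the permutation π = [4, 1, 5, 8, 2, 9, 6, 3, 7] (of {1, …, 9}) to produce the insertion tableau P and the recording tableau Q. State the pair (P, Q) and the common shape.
P = [1, 2, 3, 7] / [4, 5, 6, 9] / [8];  Q = [1, 3, 4, 6] / [2, 5, 7, 9] / [8];  common shape = (4, 4, 1)

Row-insert the values π_1, π_2, … into P one at a time, bumping the leftmost entry strictly greater than the inserted value down to the next row. The recording tableau Q records, in position (i, j), the step at which that cell was added to P.
  Insert 4 (step 1): P = [4];  Q = [1]
  Insert 1 (step 2): P = [1] / [4];  Q = [1] / [2]
  Insert 5 (step 3): P = [1, 5] / [4];  Q = [1, 3] / [2]
  Insert 8 (step 4): P = [1, 5, 8] / [4];  Q = [1, 3, 4] / [2]
  Insert 2 (step 5): P = [1, 2, 8] / [4, 5];  Q = [1, 3, 4] / [2, 5]
  Insert 9 (step 6): P = [1, 2, 8, 9] / [4, 5];  Q = [1, 3, 4, 6] / [2, 5]
  Insert 6 (step 7): P = [1, 2, 6, 9] / [4, 5, 8];  Q = [1, 3, 4, 6] / [2, 5, 7]
  Insert 3 (step 8): P = [1, 2, 3, 9] / [4, 5, 6] / [8];  Q = [1, 3, 4, 6] / [2, 5, 7] / [8]
  Insert 7 (step 9): P = [1, 2, 3, 7] / [4, 5, 6, 9] / [8];  Q = [1, 3, 4, 6] / [2, 5, 7, 9] / [8]
Final shape: (4, 4, 1).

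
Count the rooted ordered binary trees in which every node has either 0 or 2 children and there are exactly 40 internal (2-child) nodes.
C_40 = 2622127042276492108820

These full binary trees are counted by the Catalan number C_n = (1/(n + 1)) · C(2n, n). For n = 40: C_40 = (1/41) · C(80, 40) = 107507208733336176461620/41 = 2622127042276492108820.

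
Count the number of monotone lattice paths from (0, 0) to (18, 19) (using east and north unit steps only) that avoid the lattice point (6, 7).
Number of paths = 13032300204

Total paths from (0, 0) to (18, 19): C(37, 18) = 17672631900. Paths through (6, 7): (paths (0, 0) → (6, 7)) × (paths (6, 7) → (18, 19)) = C(13, 6) · C(24, 12) = 1716 · 2704156 = 4640331696. Avoidance count = 17672631900 − 4640331696 = 13032300204.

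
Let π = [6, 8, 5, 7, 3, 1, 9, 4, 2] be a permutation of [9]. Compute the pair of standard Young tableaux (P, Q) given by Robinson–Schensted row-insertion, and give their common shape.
P = [1, 2, 9] / [3, 4] / [5, 7] / [6, 8];  Q = [1, 2, 7] / [3, 4] / [5, 8] / [6, 9];  common shape = (3, 2, 2, 2)

Row-insert the values π_1, π_2, … into P one at a time, bumping the leftmost entry strictly greater than the inserted value down to the next row. The recording tableau Q records, in position (i, j), the step at which that cell was added to P.
  Insert 6 (step 1): P = [6];  Q = [1]
  Insert 8 (step 2): P = [6, 8];  Q = [1, 2]
  Insert 5 (step 3): P = [5, 8] / [6];  Q = [1, 2] / [3]
  Insert 7 (step 4): P = [5, 7] / [6, 8];  Q = [1, 2] / [3, 4]
  Insert 3 (step 5): P = [3, 7] / [5, 8] / [6];  Q = [1, 2] / [3, 4] / [5]
  Insert 1 (step 6): P = [1, 7] / [3, 8] / [5] / [6];  Q = [1, 2] / [3, 4] / [5] / [6]
  Insert 9 (step 7): P = [1, 7, 9] / [3, 8] / [5] / [6];  Q = [1, 2, 7] / [3, 4] / [5] / [6]
  Insert 4 (step 8): P = [1, 4, 9] / [3, 7] / [5, 8] / [6];  Q = [1, 2, 7] / [3, 4] / [5, 8] / [6]
  Insert 2 (step 9): P = [1, 2, 9] / [3, 4] / [5, 7] / [6, 8];  Q = [1, 2, 7] / [3, 4] / [5, 8] / [6, 9]
Final shape: (3, 2, 2, 2).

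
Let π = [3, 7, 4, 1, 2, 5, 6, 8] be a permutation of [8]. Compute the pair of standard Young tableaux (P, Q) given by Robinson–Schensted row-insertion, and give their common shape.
P = [1, 2, 5, 6, 8] / [3, 4] / [7];  Q = [1, 2, 6, 7, 8] / [3, 5] / [4];  common shape = (5, 2, 1)

Row-insert the values π_1, π_2, … into P one at a time, bumping the leftmost entry strictly greater than the inserted value down to the next row. The recording tableau Q records, in position (i, j), the step at which that cell was added to P.
  Insert 3 (step 1): P = [3];  Q = [1]
  Insert 7 (step 2): P = [3, 7];  Q = [1, 2]
  Insert 4 (step 3): P = [3, 4] / [7];  Q = [1, 2] / [3]
  Insert 1 (step 4): P = [1, 4] / [3] / [7];  Q = [1, 2] / [3] / [4]
  Insert 2 (step 5): P = [1, 2] / [3, 4] / [7];  Q = [1, 2] / [3, 5] / [4]
  Insert 5 (step 6): P = [1, 2, 5] / [3, 4] / [7];  Q = [1, 2, 6] / [3, 5] / [4]
  Insert 6 (step 7): P = [1, 2, 5, 6] / [3, 4] / [7];  Q = [1, 2, 6, 7] / [3, 5] / [4]
  Insert 8 (step 8): P = [1, 2, 5, 6, 8] / [3, 4] / [7];  Q = [1, 2, 6, 7, 8] / [3, 5] / [4]
Final shape: (5, 2, 1).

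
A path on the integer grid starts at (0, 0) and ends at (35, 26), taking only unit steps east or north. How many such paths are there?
Number of paths = 121801604478231762

A monotone lattice path from (0, 0) to (35, 26) consists of 35 east steps and 26 north steps in some order, so it is determined by which 35 of the 61 steps are east. The count is C(61, 35) = 121801604478231762.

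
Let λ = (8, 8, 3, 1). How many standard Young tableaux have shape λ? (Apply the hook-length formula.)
# SYT of shape (8, 8, 3, 1) = 7936110

Hook-length formula: f^λ = n! / Π hook(c), product over all cells c of the Young diagram. For λ = (8, 8, 3, 1), n = 20 boxes. Hook lengths by row (left-to-right, top-to-bottom): [11, 9, 8, 6, 5, 4, 3, 2]; [10, 8, 7, 5, 4, 3, 2, 1]; [4, 2, 1]; [1]. Product of hooks = 306561024000. So f^λ = 20! / 306561024000 = 2432902008176640000 / 306561024000 = 7936110.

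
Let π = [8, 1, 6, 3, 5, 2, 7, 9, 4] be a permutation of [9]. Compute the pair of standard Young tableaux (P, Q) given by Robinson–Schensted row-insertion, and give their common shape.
P = [1, 2, 4, 7, 9] / [3, 5] / [6] / [8];  Q = [1, 3, 5, 7, 8] / [2, 9] / [4] / [6];  common shape = (5, 2, 1, 1)

Row-insert the values π_1, π_2, … into P one at a time, bumping the leftmost entry strictly greater than the inserted value down to the next row. The recording tableau Q records, in position (i, j), the step at which that cell was added to P.
  Insert 8 (step 1): P = [8];  Q = [1]
  Insert 1 (step 2): P = [1] / [8];  Q = [1] / [2]
  Insert 6 (step 3): P = [1, 6] / [8];  Q = [1, 3] / [2]
  Insert 3 (step 4): P = [1, 3] / [6] / [8];  Q = [1, 3] / [2] / [4]
  Insert 5 (step 5): P = [1, 3, 5] / [6] / [8];  Q = [1, 3, 5] / [2] / [4]
  Insert 2 (step 6): P = [1, 2, 5] / [3] / [6] / [8];  Q = [1, 3, 5] / [2] / [4] / [6]
  Insert 7 (step 7): P = [1, 2, 5, 7] / [3] / [6] / [8];  Q = [1, 3, 5, 7] / [2] / [4] / [6]
  Insert 9 (step 8): P = [1, 2, 5, 7, 9] / [3] / [6] / [8];  Q = [1, 3, 5, 7, 8] / [2] / [4] / [6]
  Insert 4 (step 9): P = [1, 2, 4, 7, 9] / [3, 5] / [6] / [8];  Q = [1, 3, 5, 7, 8] / [2, 9] / [4] / [6]
Final shape: (5, 2, 1, 1).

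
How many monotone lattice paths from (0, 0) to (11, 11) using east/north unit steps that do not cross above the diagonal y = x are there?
C_11 = 58786

These NE paths below the diagonal are counted by the Catalan number C_n = (1/(n + 1)) · C(2n, n). For n = 11: C_11 = (1/12) · C(22, 11) = 705432/12 = 58786.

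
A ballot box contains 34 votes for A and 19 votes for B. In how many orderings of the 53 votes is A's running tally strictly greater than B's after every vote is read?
Strict-lead orderings = 33688403180250

Total orderings of the 53 votes with 34 for A: C(53, 34) = 119032357903550. By the Bertrand ballot formula (Cycle Lemma / reflection principle), the number of orderings in which A is strictly ahead of B throughout is (p − q)/(p + q) · C(p + q, p) = (34 − 19)/(34 + 19) · 119032357903550 = 33688403180250.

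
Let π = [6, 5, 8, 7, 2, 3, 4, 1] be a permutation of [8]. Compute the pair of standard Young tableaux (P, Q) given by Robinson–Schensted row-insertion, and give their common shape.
P = [1, 3, 4] / [2, 7] / [5, 8] / [6];  Q = [1, 3, 7] / [2, 4] / [5, 6] / [8];  common shape = (3, 2, 2, 1)

Row-insert the values π_1, π_2, … into P one at a time, bumping the leftmost entry strictly greater than the inserted value down to the next row. The recording tableau Q records, in position (i, j), the step at which that cell was added to P.
  Insert 6 (step 1): P = [6];  Q = [1]
  Insert 5 (step 2): P = [5] / [6];  Q = [1] / [2]
  Insert 8 (step 3): P = [5, 8] / [6];  Q = [1, 3] / [2]
  Insert 7 (step 4): P = [5, 7] / [6, 8];  Q = [1, 3] / [2, 4]
  Insert 2 (step 5): P = [2, 7] / [5, 8] / [6];  Q = [1, 3] / [2, 4] / [5]
  Insert 3 (step 6): P = [2, 3] / [5, 7] / [6, 8];  Q = [1, 3] / [2, 4] / [5, 6]
  Insert 4 (step 7): P = [2, 3, 4] / [5, 7] / [6, 8];  Q = [1, 3, 7] / [2, 4] / [5, 6]
  Insert 1 (step 8): P = [1, 3, 4] / [2, 7] / [5, 8] / [6];  Q = [1, 3, 7] / [2, 4] / [5, 6] / [8]
Final shape: (3, 2, 2, 1).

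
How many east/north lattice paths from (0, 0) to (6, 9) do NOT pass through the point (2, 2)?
Number of paths = 3025

Total paths from (0, 0) to (6, 9): C(15, 6) = 5005. Paths through (2, 2): (paths (0, 0) → (2, 2)) × (paths (2, 2) → (6, 9)) = C(4, 2) · C(11, 4) = 6 · 330 = 1980. Avoidance count = 5005 − 1980 = 3025.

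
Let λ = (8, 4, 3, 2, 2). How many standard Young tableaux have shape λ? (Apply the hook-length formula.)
# SYT of shape (8, 4, 3, 2, 2) = 26453700

Hook-length formula: f^λ = n! / Π hook(c), product over all cells c of the Young diagram. For λ = (8, 4, 3, 2, 2), n = 19 boxes. Hook lengths by row (left-to-right, top-to-bottom): [12, 11, 8, 6, 4, 3, 2, 1]; [7, 6, 3, 1]; [5, 4, 1]; [3, 2]; [2, 1]. Product of hooks = 4598415360. So f^λ = 19! / 4598415360 = 121645100408832000 / 4598415360 = 26453700.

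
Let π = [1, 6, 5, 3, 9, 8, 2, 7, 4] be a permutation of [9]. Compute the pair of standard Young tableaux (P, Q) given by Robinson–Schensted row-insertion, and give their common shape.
P = [1, 2, 4] / [3, 7] / [5, 8] / [6, 9];  Q = [1, 2, 5] / [3, 6] / [4, 8] / [7, 9];  common shape = (3, 2, 2, 2)

Row-insert the values π_1, π_2, … into P one at a time, bumping the leftmost entry strictly greater than the inserted value down to the next row. The recording tableau Q records, in position (i, j), the step at which that cell was added to P.
  Insert 1 (step 1): P = [1];  Q = [1]
  Insert 6 (step 2): P = [1, 6];  Q = [1, 2]
  Insert 5 (step 3): P = [1, 5] / [6];  Q = [1, 2] / [3]
  Insert 3 (step 4): P = [1, 3] / [5] / [6];  Q = [1, 2] / [3] / [4]
  Insert 9 (step 5): P = [1, 3, 9] / [5] / [6];  Q = [1, 2, 5] / [3] / [4]
  Insert 8 (step 6): P = [1, 3, 8] / [5, 9] / [6];  Q = [1, 2, 5] / [3, 6] / [4]
  Insert 2 (step 7): P = [1, 2, 8] / [3, 9] / [5] / [6];  Q = [1, 2, 5] / [3, 6] / [4] / [7]
  Insert 7 (step 8): P = [1, 2, 7] / [3, 8] / [5, 9] / [6];  Q = [1, 2, 5] / [3, 6] / [4, 8] / [7]
  Insert 4 (step 9): P = [1, 2, 4] / [3, 7] / [5, 8] / [6, 9];  Q = [1, 2, 5] / [3, 6] / [4, 8] / [7, 9]
Final shape: (3, 2, 2, 2).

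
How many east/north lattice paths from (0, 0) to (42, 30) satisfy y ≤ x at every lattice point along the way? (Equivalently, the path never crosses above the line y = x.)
Number of paths = 49674383671015111008

By the reflection principle (André's argument), the number of monotone paths to (42, 30) with n ≤ m that never go above y = x is C(72, 42) − C(72, 43) = 164307576757973059488 − 114633193086957948480 = 49674383671015111008.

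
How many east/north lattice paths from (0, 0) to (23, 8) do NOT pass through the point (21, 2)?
Number of paths = 7881641

Total paths from (0, 0) to (23, 8): C(31, 23) = 7888725. Paths through (21, 2): (paths (0, 0) → (21, 2)) × (paths (21, 2) → (23, 8)) = C(23, 21) · C(8, 2) = 253 · 28 = 7084. Avoidance count = 7888725 − 7084 = 7881641.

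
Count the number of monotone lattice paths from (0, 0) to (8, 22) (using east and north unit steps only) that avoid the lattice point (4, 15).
Number of paths = 4573845

Total paths from (0, 0) to (8, 22): C(30, 8) = 5852925. Paths through (4, 15): (paths (0, 0) → (4, 15)) × (paths (4, 15) → (8, 22)) = C(19, 4) · C(11, 4) = 3876 · 330 = 1279080. Avoidance count = 5852925 − 1279080 = 4573845.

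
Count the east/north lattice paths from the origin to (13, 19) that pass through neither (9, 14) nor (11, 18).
Number of paths = 177389340

Inclusion–exclusion. Total paths: C(32, 13) = 347373600. Through P₁: C(23, 9)·C(9, 4) = 102965940. Through P₂: C(29, 11)·C(3, 2) = 103791870. Since P₁ is strictly southwest of P₂, a monotone path through both must visit P₁ then P₂; paths through both = C(23, 9)·C(6, 2)·C(3, 2) = 36773550. Avoid both = 347373600 − 102965940 − 103791870 + 36773550 = 177389340.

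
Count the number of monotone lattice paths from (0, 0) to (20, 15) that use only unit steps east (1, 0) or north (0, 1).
Number of paths = 3247943160

A monotone lattice path from (0, 0) to (20, 15) consists of 20 east steps and 15 north steps in some order, so it is determined by which 20 of the 35 steps are east. The count is C(35, 20) = 3247943160.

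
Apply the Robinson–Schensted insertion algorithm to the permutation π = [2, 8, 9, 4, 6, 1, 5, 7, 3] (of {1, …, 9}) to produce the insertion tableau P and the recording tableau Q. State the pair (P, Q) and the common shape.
P = [1, 3, 5, 7] / [2, 4] / [6, 9] / [8];  Q = [1, 2, 3, 8] / [4, 5] / [6, 7] / [9];  common shape = (4, 2, 2, 1)

Row-insert the values π_1, π_2, … into P one at a time, bumping the leftmost entry strictly greater than the inserted value down to the next row. The recording tableau Q records, in position (i, j), the step at which that cell was added to P.
  Insert 2 (step 1): P = [2];  Q = [1]
  Insert 8 (step 2): P = [2, 8];  Q = [1, 2]
  Insert 9 (step 3): P = [2, 8, 9];  Q = [1, 2, 3]
  Insert 4 (step 4): P = [2, 4, 9] / [8];  Q = [1, 2, 3] / [4]
  Insert 6 (step 5): P = [2, 4, 6] / [8, 9];  Q = [1, 2, 3] / [4, 5]
  Insert 1 (step 6): P = [1, 4, 6] / [2, 9] / [8];  Q = [1, 2, 3] / [4, 5] / [6]
  Insert 5 (step 7): P = [1, 4, 5] / [2, 6] / [8, 9];  Q = [1, 2, 3] / [4, 5] / [6, 7]
  Insert 7 (step 8): P = [1, 4, 5, 7] / [2, 6] / [8, 9];  Q = [1, 2, 3, 8] / [4, 5] / [6, 7]
  Insert 3 (step 9): P = [1, 3, 5, 7] / [2, 4] / [6, 9] / [8];  Q = [1, 2, 3, 8] / [4, 5] / [6, 7] / [9]
Final shape: (4, 2, 2, 1).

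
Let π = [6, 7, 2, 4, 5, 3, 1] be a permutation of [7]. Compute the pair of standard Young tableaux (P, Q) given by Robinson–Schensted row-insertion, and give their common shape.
P = [1, 3, 5] / [2, 7] / [4] / [6];  Q = [1, 2, 5] / [3, 4] / [6] / [7];  common shape = (3, 2, 1, 1)

Row-insert the values π_1, π_2, … into P one at a time, bumping the leftmost entry strictly greater than the inserted value down to the next row. The recording tableau Q records, in position (i, j), the step at which that cell was added to P.
  Insert 6 (step 1): P = [6];  Q = [1]
  Insert 7 (step 2): P = [6, 7];  Q = [1, 2]
  Insert 2 (step 3): P = [2, 7] / [6];  Q = [1, 2] / [3]
  Insert 4 (step 4): P = [2, 4] / [6, 7];  Q = [1, 2] / [3, 4]
  Insert 5 (step 5): P = [2, 4, 5] / [6, 7];  Q = [1, 2, 5] / [3, 4]
  Insert 3 (step 6): P = [2, 3, 5] / [4, 7] / [6];  Q = [1, 2, 5] / [3, 4] / [6]
  Insert 1 (step 7): P = [1, 3, 5] / [2, 7] / [4] / [6];  Q = [1, 2, 5] / [3, 4] / [6] / [7]
Final shape: (3, 2, 1, 1).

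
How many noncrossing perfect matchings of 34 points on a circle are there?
C_17 = 129644790

These noncrossing handshakes are counted by the Catalan number C_n = (1/(n + 1)) · C(2n, n). For n = 17: C_17 = (1/18) · C(34, 17) = 2333606220/18 = 129644790.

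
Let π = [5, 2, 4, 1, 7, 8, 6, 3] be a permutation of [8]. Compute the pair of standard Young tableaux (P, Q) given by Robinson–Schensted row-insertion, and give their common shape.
P = [1, 3, 6, 8] / [2, 4] / [5, 7];  Q = [1, 3, 5, 6] / [2, 7] / [4, 8];  common shape = (4, 2, 2)

Row-insert the values π_1, π_2, … into P one at a time, bumping the leftmost entry strictly greater than the inserted value down to the next row. The recording tableau Q records, in position (i, j), the step at which that cell was added to P.
  Insert 5 (step 1): P = [5];  Q = [1]
  Insert 2 (step 2): P = [2] / [5];  Q = [1] / [2]
  Insert 4 (step 3): P = [2, 4] / [5];  Q = [1, 3] / [2]
  Insert 1 (step 4): P = [1, 4] / [2] / [5];  Q = [1, 3] / [2] / [4]
  Insert 7 (step 5): P = [1, 4, 7] / [2] / [5];  Q = [1, 3, 5] / [2] / [4]
  Insert 8 (step 6): P = [1, 4, 7, 8] / [2] / [5];  Q = [1, 3, 5, 6] / [2] / [4]
  Insert 6 (step 7): P = [1, 4, 6, 8] / [2, 7] / [5];  Q = [1, 3, 5, 6] / [2, 7] / [4]
  Insert 3 (step 8): P = [1, 3, 6, 8] / [2, 4] / [5, 7];  Q = [1, 3, 5, 6] / [2, 7] / [4, 8]
Final shape: (4, 2, 2).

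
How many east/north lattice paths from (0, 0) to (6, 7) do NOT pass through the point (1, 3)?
Number of paths = 1212

Total paths from (0, 0) to (6, 7): C(13, 6) = 1716. Paths through (1, 3): (paths (0, 0) → (1, 3)) × (paths (1, 3) → (6, 7)) = C(4, 1) · C(9, 5) = 4 · 126 = 504. Avoidance count = 1716 − 504 = 1212.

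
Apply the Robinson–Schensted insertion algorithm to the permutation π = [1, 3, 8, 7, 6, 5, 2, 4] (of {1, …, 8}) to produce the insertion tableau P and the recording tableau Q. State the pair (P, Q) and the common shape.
P = [1, 2, 4] / [3, 5] / [6] / [7] / [8];  Q = [1, 2, 3] / [4, 8] / [5] / [6] / [7];  common shape = (3, 2, 1, 1, 1)

Row-insert the values π_1, π_2, … into P one at a time, bumping the leftmost entry strictly greater than the inserted value down to the next row. The recording tableau Q records, in position (i, j), the step at which that cell was added to P.
  Insert 1 (step 1): P = [1];  Q = [1]
  Insert 3 (step 2): P = [1, 3];  Q = [1, 2]
  Insert 8 (step 3): P = [1, 3, 8];  Q = [1, 2, 3]
  Insert 7 (step 4): P = [1, 3, 7] / [8];  Q = [1, 2, 3] / [4]
  Insert 6 (step 5): P = [1, 3, 6] / [7] / [8];  Q = [1, 2, 3] / [4] / [5]
  Insert 5 (step 6): P = [1, 3, 5] / [6] / [7] / [8];  Q = [1, 2, 3] / [4] / [5] / [6]
  Insert 2 (step 7): P = [1, 2, 5] / [3] / [6] / [7] / [8];  Q = [1, 2, 3] / [4] / [5] / [6] / [7]
  Insert 4 (step 8): P = [1, 2, 4] / [3, 5] / [6] / [7] / [8];  Q = [1, 2, 3] / [4, 8] / [5] / [6] / [7]
Final shape: (3, 2, 1, 1, 1).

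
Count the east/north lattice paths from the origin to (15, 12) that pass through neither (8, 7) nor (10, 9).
Number of paths = 9276332

Inclusion–exclusion. Total paths: C(27, 15) = 17383860. Through P₁: C(15, 8)·C(12, 7) = 5096520. Through P₂: C(19, 10)·C(8, 5) = 5173168. Since P₁ is strictly southwest of P₂, a monotone path through both must visit P₁ then P₂; paths through both = C(15, 8)·C(4, 2)·C(8, 5) = 2162160. Avoid both = 17383860 − 5096520 − 5173168 + 2162160 = 9276332.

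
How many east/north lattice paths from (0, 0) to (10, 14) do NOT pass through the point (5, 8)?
Number of paths = 1366662

Total paths from (0, 0) to (10, 14): C(24, 10) = 1961256. Paths through (5, 8): (paths (0, 0) → (5, 8)) × (paths (5, 8) → (10, 14)) = C(13, 5) · C(11, 5) = 1287 · 462 = 594594. Avoidance count = 1961256 − 594594 = 1366662.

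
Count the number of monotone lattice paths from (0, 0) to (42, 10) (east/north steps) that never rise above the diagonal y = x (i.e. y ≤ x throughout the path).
Number of paths = 12140948820

By the reflection principle (André's argument), the number of monotone paths to (42, 10) with n ≤ m that never go above y = x is C(52, 42) − C(52, 43) = 15820024220 − 3679075400 = 12140948820.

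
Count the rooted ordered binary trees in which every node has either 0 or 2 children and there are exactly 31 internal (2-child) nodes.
C_31 = 14544636039226909

These full binary trees are counted by the Catalan number C_n = (1/(n + 1)) · C(2n, n). For n = 31: C_31 = (1/32) · C(62, 31) = 465428353255261088/32 = 14544636039226909.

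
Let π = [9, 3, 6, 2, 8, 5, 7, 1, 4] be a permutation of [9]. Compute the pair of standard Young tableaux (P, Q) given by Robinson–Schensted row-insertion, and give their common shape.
P = [1, 4, 7] / [2, 5, 8] / [3, 6] / [9];  Q = [1, 3, 5] / [2, 6, 7] / [4, 9] / [8];  common shape = (3, 3, 2, 1)

Row-insert the values π_1, π_2, … into P one at a time, bumping the leftmost entry strictly greater than the inserted value down to the next row. The recording tableau Q records, in position (i, j), the step at which that cell was added to P.
  Insert 9 (step 1): P = [9];  Q = [1]
  Insert 3 (step 2): P = [3] / [9];  Q = [1] / [2]
  Insert 6 (step 3): P = [3, 6] / [9];  Q = [1, 3] / [2]
  Insert 2 (step 4): P = [2, 6] / [3] / [9];  Q = [1, 3] / [2] / [4]
  Insert 8 (step 5): P = [2, 6, 8] / [3] / [9];  Q = [1, 3, 5] / [2] / [4]
  Insert 5 (step 6): P = [2, 5, 8] / [3, 6] / [9];  Q = [1, 3, 5] / [2, 6] / [4]
  Insert 7 (step 7): P = [2, 5, 7] / [3, 6, 8] / [9];  Q = [1, 3, 5] / [2, 6, 7] / [4]
  Insert 1 (step 8): P = [1, 5, 7] / [2, 6, 8] / [3] / [9];  Q = [1, 3, 5] / [2, 6, 7] / [4] / [8]
  Insert 4 (step 9): P = [1, 4, 7] / [2, 5, 8] / [3, 6] / [9];  Q = [1, 3, 5] / [2, 6, 7] / [4, 9] / [8]
Final shape: (3, 3, 2, 1).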